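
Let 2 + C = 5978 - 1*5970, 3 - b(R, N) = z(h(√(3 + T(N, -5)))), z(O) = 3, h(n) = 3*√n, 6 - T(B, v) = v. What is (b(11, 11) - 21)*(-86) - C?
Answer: 1800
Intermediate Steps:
T(B, v) = 6 - v
b(R, N) = 0 (b(R, N) = 3 - 1*3 = 3 - 3 = 0)
C = 6 (C = -2 + (5978 - 1*5970) = -2 + (5978 - 5970) = -2 + 8 = 6)
(b(11, 11) - 21)*(-86) - C = (0 - 21)*(-86) - 1*6 = -21*(-86) - 6 = 1806 - 6 = 1800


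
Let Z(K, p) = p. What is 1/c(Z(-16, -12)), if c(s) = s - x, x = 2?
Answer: -1/14 ≈ -0.071429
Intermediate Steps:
c(s) = -2 + s (c(s) = s - 1*2 = s - 2 = -2 + s)
1/c(Z(-16, -12)) = 1/(-2 - 12) = 1/(-14) = -1/14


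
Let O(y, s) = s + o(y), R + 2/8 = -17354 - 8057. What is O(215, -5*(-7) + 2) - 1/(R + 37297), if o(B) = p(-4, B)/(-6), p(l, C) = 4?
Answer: 5182175/142629 ≈ 36.333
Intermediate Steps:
R = -101645/4 (R = -¼ + (-17354 - 8057) = -¼ - 25411 = -101645/4 ≈ -25411.)
o(B) = -⅔ (o(B) = 4/(-6) = 4*(-⅙) = -⅔)
O(y, s) = -⅔ + s (O(y, s) = s - ⅔ = -⅔ + s)
O(215, -5*(-7) + 2) - 1/(R + 37297) = (-⅔ + (-5*(-7) + 2)) - 1/(-101645/4 + 37297) = (-⅔ + (35 + 2)) - 1/47543/4 = (-⅔ + 37) - 1*4/47543 = 109/3 - 4/47543 = 5182175/142629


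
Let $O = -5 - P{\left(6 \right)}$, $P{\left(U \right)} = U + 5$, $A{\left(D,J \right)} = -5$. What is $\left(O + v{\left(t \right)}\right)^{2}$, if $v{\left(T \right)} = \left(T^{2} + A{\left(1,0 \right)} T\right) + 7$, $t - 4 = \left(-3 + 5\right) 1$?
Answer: $9$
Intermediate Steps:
$t = 6$ ($t = 4 + \left(-3 + 5\right) 1 = 4 + 2 \cdot 1 = 4 + 2 = 6$)
$P{\left(U \right)} = 5 + U$
$v{\left(T \right)} = 7 + T^{2} - 5 T$ ($v{\left(T \right)} = \left(T^{2} - 5 T\right) + 7 = 7 + T^{2} - 5 T$)
$O = -16$ ($O = -5 - \left(5 + 6\right) = -5 - 11 = -16$)
$\left(O + v{\left(t \right)}\right)^{2} = \left(-16 + \left(7 + 6^{2} - 30\right)\right)^{2} = \left(-16 + \left(7 + 36 - 30\right)\right)^{2} = \left(-16 + 13\right)^{2} = \left(-3\right)^{2} = 9$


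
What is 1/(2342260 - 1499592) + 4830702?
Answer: 4070677992937/842668 ≈ 4.8307e+6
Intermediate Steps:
1/(2342260 - 1499592) + 4830702 = 1/842668 + 4830702 = 4070677992937/842668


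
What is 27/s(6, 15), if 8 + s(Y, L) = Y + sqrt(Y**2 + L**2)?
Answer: 54/257 + 81*sqrt(29)/257 ≈ 1.9074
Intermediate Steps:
s(Y, L) = -8 + Y + sqrt(L**2 + Y**2) (s(Y, L) = -8 + (Y + sqrt(Y**2 + L**2)) = -8 + (Y + sqrt(L**2 + Y**2)) = -8 + Y + sqrt(L**2 + Y**2))
27/s(6, 15) = 27/(-8 + 6 + sqrt(15**2 + 6**2)) = 27/(-8 + 6 + sqrt(225 + 36)) = 27/(-8 + 6 + sqrt(261)) = 27/(-8 + 6 + 3*sqrt(29)) = 27/(-2 + 3*sqrt(29))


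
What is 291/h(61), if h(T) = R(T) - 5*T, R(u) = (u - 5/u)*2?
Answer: -17751/11173 ≈ -1.5887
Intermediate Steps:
R(u) = -10/u + 2*u
h(T) = -10/T - 3*T (h(T) = (-10/T + 2*T) - 5*T = -10/T - 3*T)
291/h(61) = 291/(-10/61 - 3*61) = 291/(-10*1/61 - 183) = 291/(-10/61 - 183) = 291/(-11173/61) = 291*(-61/11173) = -17751/11173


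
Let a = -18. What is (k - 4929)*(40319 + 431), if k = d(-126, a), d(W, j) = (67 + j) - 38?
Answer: -200408500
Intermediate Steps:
d(W, j) = 29 + j
k = 11 (k = 29 - 18 = 11)
(k - 4929)*(40319 + 431) = (11 - 4929)*(40319 + 431) = -4918*40750 = -200408500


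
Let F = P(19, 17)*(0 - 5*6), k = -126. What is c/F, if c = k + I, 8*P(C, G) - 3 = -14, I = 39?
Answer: -116/55 ≈ -2.1091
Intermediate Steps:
P(C, G) = -11/8 (P(C, G) = 3/8 + (⅛)*(-14) = 3/8 - 7/4 = -11/8)
c = -87 (c = -126 + 39 = -87)
F = 165/4 (F = -11*(0 - 5*6)/8 = -11*(0 - 30)/8 = -11/8*(-30) = 165/4 ≈ 41.250)
c/F = -87/165/4 = -87*4/165 = -116/55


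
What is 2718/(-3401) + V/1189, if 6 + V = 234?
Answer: -2456274/4043789 ≈ -0.60742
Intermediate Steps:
V = 228 (V = -6 + 234 = 228)
2718/(-3401) + V/1189 = 2718/(-3401) + 228/1189 = 2718*(-1/3401) + 228*(1/1189) = -2718/3401 + 228/1189 = -2456274/4043789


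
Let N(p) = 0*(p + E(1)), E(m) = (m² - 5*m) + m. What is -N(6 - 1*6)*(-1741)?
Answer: 0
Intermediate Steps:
E(m) = m² - 4*m
N(p) = 0 (N(p) = 0*(p + 1*(-4 + 1)) = 0*(p + 1*(-3)) = 0*(p - 3) = 0*(-3 + p) = 0)
-N(6 - 1*6)*(-1741) = -1*0*(-1741) = 0*(-1741) = 0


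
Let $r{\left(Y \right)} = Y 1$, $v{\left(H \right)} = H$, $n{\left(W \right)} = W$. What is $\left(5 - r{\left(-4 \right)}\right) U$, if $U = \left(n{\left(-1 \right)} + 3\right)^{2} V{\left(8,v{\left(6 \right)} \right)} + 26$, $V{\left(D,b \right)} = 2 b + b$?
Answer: $882$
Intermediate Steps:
$r{\left(Y \right)} = Y$
$V{\left(D,b \right)} = 3 b$
$U = 98$ ($U = \left(-1 + 3\right)^{2} \cdot 3 \cdot 6 + 26 = 2^{2} \cdot 18 + 26 = 4 \cdot 18 + 26 = 72 + 26 = 98$)
$\left(5 - r{\left(-4 \right)}\right) U = \left(5 - -4\right) 98 = \left(5 + 4\right) 98 = 9 \cdot 98 = 882$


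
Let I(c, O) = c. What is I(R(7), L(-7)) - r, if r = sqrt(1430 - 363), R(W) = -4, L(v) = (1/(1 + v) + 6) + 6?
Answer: -4 - sqrt(1067) ≈ -36.665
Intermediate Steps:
L(v) = 12 + 1/(1 + v) (L(v) = (6 + 1/(1 + v)) + 6 = 12 + 1/(1 + v))
r = sqrt(1067) ≈ 32.665
I(R(7), L(-7)) - r = -4 - sqrt(1067)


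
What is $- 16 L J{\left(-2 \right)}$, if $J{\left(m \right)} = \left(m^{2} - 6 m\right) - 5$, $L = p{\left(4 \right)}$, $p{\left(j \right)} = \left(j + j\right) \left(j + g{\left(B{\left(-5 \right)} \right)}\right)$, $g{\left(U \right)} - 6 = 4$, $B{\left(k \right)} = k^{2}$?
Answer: $-19712$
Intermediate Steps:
$g{\left(U \right)} = 10$ ($g{\left(U \right)} = 6 + 4 = 10$)
$p{\left(j \right)} = 2 j \left(10 + j\right)$ ($p{\left(j \right)} = \left(j + j\right) \left(j + 10\right) = 2 j \left(10 + j\right)$)
$L = 112$ ($L = 2 \cdot 4 \left(10 + 4\right) = 2 \cdot 4 \cdot 14 = 112$)
$J{\left(m \right)} = -5 + m^{2} - 6 m$
$- 16 L J{\left(-2 \right)} = \left(-16\right) 112 \left(-5 + \left(-2\right)^{2} - -12\right) = - 1792 \left(-5 + 4 + 12\right) = \left(-1792\right) 11 = -19712$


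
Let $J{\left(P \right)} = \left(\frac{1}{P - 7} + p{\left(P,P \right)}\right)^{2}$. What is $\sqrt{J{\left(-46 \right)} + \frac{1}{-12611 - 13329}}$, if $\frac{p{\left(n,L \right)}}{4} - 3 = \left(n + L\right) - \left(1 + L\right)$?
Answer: $\frac{\sqrt{14640305450020535}}{687410} \approx 176.02$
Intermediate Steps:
$p{\left(n,L \right)} = 8 + 4 n$ ($p{\left(n,L \right)} = 12 + 4 \left(\left(n + L\right) - \left(1 + L\right)\right) = 12 + 4 \left(\left(L + n\right) - \left(1 + L\right)\right) = 12 + 4 \left(-1 + n\right) = 12 + \left(-4 + 4 n\right) = 8 + 4 n$)
$J{\left(P \right)} = \left(8 + \frac{1}{-7 + P} + 4 P\right)^{2}$ ($J{\left(P \right)} = \left(\frac{1}{P - 7} + \left(8 + 4 P\right)\right)^{2} = \left(\frac{1}{-7 + P} + \left(8 + 4 P\right)\right)^{2} = \left(8 + \frac{1}{-7 + P} + 4 P\right)^{2}$)
$\sqrt{J{\left(-46 \right)} + \frac{1}{-12611 - 13329}} = \sqrt{\frac{\left(-55 - -920 + 4 \left(-46\right)^{2}\right)^{2}}{\left(-7 - 46\right)^{2}} + \frac{1}{-12611 - 13329}} = \sqrt{\frac{\left(-55 + 920 + 4 \cdot 2116\right)^{2}}{2809} + \frac{1}{-25940}} = \sqrt{\frac{\left(-55 + 920 + 8464\right)^{2}}{2809} - \frac{1}{25940}} = \sqrt{\frac{9329^{2}}{2809} - \frac{1}{25940}} = \sqrt{\frac{1}{2809} \cdot 87030241 - \frac{1}{25940}} = \sqrt{\frac{87030241}{2809} - \frac{1}{25940}} = \sqrt{\frac{2257564448731}{72865460}} = \frac{\sqrt{14640305450020535}}{687410}$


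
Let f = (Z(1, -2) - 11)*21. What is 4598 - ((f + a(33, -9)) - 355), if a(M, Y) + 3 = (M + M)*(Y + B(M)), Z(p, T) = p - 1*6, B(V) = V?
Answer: 3708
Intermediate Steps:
Z(p, T) = -6 + p (Z(p, T) = p - 6 = -6 + p)
f = -336 (f = ((-6 + 1) - 11)*21 = (-5 - 11)*21 = -16*21 = -336)
a(M, Y) = -3 + 2*M*(M + Y) (a(M, Y) = -3 + (M + M)*(Y + M) = -3 + (2*M)*(M + Y) = -3 + 2*M*(M + Y))
4598 - ((f + a(33, -9)) - 355) = 4598 - ((-336 + (-3 + 2*33**2 + 2*33*(-9))) - 355) = 4598 - ((-336 + (-3 + 2*1089 - 594)) - 355) = 4598 - ((-336 + (-3 + 2178 - 594)) - 355) = 4598 - ((-336 + 1581) - 355) = 4598 - (1245 - 355) = 4598 - 1*890 = 4598 - 890 = 3708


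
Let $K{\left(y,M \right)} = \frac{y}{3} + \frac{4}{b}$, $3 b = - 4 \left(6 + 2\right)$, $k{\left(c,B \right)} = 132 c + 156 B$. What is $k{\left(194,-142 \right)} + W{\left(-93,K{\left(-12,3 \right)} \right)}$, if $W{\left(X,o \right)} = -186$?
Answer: $3270$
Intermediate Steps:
$b = - \frac{32}{3}$ ($b = \frac{\left(-4\right) \left(6 + 2\right)}{3} = \frac{\left(-4\right) 8}{3} = \frac{1}{3} \left(-32\right) = - \frac{32}{3} \approx -10.667$)
$K{\left(y,M \right)} = - \frac{3}{8} + \frac{y}{3}$ ($K{\left(y,M \right)} = \frac{y}{3} + \frac{4}{- \frac{32}{3}} = y \frac{1}{3} + 4 \left(- \frac{3}{32}\right) = \frac{y}{3} - \frac{3}{8} = - \frac{3}{8} + \frac{y}{3}$)
$k{\left(194,-142 \right)} + W{\left(-93,K{\left(-12,3 \right)} \right)} = \left(132 \cdot 194 + 156 \left(-142\right)\right) - 186 = \left(25608 - 22152\right) - 186 = 3456 - 186 = 3270$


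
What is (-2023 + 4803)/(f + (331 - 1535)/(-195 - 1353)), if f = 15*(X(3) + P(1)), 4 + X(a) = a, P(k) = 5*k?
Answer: 25020/547 ≈ 45.740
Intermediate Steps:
X(a) = -4 + a
f = 60 (f = 15*((-4 + 3) + 5*1) = 15*(-1 + 5) = 15*4 = 60)
(-2023 + 4803)/(f + (331 - 1535)/(-195 - 1353)) = (-2023 + 4803)/(60 + (331 - 1535)/(-195 - 1353)) = 2780/(60 - 1204/(-1548)) = 2780/(60 - 1204*(-1/1548)) = 2780/(60 + 7/9) = 2780/(547/9) = 2780*(9/547) = 25020/547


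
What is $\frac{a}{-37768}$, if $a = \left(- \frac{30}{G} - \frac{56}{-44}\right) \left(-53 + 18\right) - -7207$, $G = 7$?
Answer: $- \frac{80437}{415448} \approx -0.19361$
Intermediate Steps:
$a = \frac{80437}{11}$ ($a = \left(- \frac{30}{7} - \frac{56}{-44}\right) \left(-53 + 18\right) - -7207 = \left(\left(-30\right) \frac{1}{7} - - \frac{14}{11}\right) \left(-35\right) + 7207 = \left(- \frac{30}{7} + \frac{14}{11}\right) \left(-35\right) + 7207 = \left(- \frac{232}{77}\right) \left(-35\right) + 7207 = \frac{1160}{11} + 7207 = \frac{80437}{11} \approx 7312.5$)
$\frac{a}{-37768} = \frac{80437}{11 \left(-37768\right)} = \frac{80437}{11} \left(- \frac{1}{37768}\right) = - \frac{80437}{415448}$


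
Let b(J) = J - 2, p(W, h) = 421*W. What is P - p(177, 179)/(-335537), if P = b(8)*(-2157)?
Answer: -10314597/797 ≈ -12942.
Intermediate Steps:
b(J) = -2 + J
P = -12942 (P = (-2 + 8)*(-2157) = 6*(-2157) = -12942)
P - p(177, 179)/(-335537) = -12942 - 421*177/(-335537) = -12942 - 74517*(-1)/335537 = -12942 - 1*(-177/797) = -12942 + 177/797 = -10314597/797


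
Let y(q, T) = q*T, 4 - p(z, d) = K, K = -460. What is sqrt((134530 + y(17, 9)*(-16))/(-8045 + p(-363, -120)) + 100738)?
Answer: 2*sqrt(4008704154)/399 ≈ 317.37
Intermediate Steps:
p(z, d) = 464 (p(z, d) = 4 - 1*(-460) = 4 + 460 = 464)
y(q, T) = T*q
sqrt((134530 + y(17, 9)*(-16))/(-8045 + p(-363, -120)) + 100738) = sqrt((134530 + (9*17)*(-16))/(-8045 + 464) + 100738) = sqrt((134530 + 153*(-16))/(-7581) + 100738) = sqrt((134530 - 2448)*(-1/7581) + 100738) = sqrt(132082*(-1/7581) + 100738) = sqrt(-132082/7581 + 100738) = sqrt(763562696/7581) = 2*sqrt(4008704154)/399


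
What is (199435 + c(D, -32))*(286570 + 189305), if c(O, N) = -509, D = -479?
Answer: 94663910250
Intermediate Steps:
(199435 + c(D, -32))*(286570 + 189305) = (199435 - 509)*(286570 + 189305) = 198926*475875 = 94663910250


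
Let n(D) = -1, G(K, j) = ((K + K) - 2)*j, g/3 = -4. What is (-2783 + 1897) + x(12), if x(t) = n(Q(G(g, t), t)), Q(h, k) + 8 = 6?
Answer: -887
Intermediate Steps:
g = -12 (g = 3*(-4) = -12)
G(K, j) = j*(-2 + 2*K) (G(K, j) = (2*K - 2)*j = (-2 + 2*K)*j = j*(-2 + 2*K))
Q(h, k) = -2 (Q(h, k) = -8 + 6 = -2)
x(t) = -1
(-2783 + 1897) + x(12) = (-2783 + 1897) - 1 = -886 - 1 = -887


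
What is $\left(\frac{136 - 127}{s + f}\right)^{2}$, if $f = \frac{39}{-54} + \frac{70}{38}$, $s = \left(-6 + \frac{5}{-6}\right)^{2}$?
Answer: $\frac{37896336}{1069617025} \approx 0.03543$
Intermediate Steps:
$s = \frac{1681}{36}$ ($s = \left(-6 + 5 \left(- \frac{1}{6}\right)\right)^{2} = \left(-6 - \frac{5}{6}\right)^{2} = \left(- \frac{41}{6}\right)^{2} = \frac{1681}{36} \approx 46.694$)
$f = \frac{383}{342}$ ($f = 39 \left(- \frac{1}{54}\right) + 70 \cdot \frac{1}{38} = - \frac{13}{18} + \frac{35}{19} = \frac{383}{342} \approx 1.1199$)
$\left(\frac{136 - 127}{s + f}\right)^{2} = \left(\frac{136 - 127}{\frac{1681}{36} + \frac{383}{342}}\right)^{2} = \left(\frac{9}{\frac{32705}{684}}\right)^{2} = \left(9 \cdot \frac{684}{32705}\right)^{2} = \left(\frac{6156}{32705}\right)^{2} = \frac{37896336}{1069617025}$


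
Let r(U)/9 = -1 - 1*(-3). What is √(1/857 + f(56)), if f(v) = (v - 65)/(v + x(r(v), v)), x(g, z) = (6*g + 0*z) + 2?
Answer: I*√1073651314/142262 ≈ 0.23033*I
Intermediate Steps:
r(U) = 18 (r(U) = 9*(-1 - 1*(-3)) = 9*(-1 + 3) = 9*2 = 18)
x(g, z) = 2 + 6*g (x(g, z) = (6*g + 0) + 2 = 6*g + 2 = 2 + 6*g)
f(v) = (-65 + v)/(110 + v) (f(v) = (v - 65)/(v + (2 + 6*18)) = (-65 + v)/(v + (2 + 108)) = (-65 + v)/(v + 110) = (-65 + v)/(110 + v))
√(1/857 + f(56)) = √(1/857 + (-65 + 56)/(110 + 56)) = √(1/857 - 9/166) = √(-7547/142262) = I*√1073651314/142262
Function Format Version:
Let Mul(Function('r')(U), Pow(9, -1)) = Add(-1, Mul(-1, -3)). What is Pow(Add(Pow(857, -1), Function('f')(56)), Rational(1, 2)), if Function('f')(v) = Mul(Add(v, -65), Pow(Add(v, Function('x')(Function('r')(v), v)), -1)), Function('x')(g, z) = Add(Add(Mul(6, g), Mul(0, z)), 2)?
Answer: Mul(Rational(1, 142262), I, Pow(1073651314, Rational(1, 2))) ≈ Mul(0.23033, I)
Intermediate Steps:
Function('r')(U) = 18 (Function('r')(U) = Mul(9, Add(-1, Mul(-1, -3))) = Mul(9, Add(-1, 3)) = Mul(9, 2) = 18)
Function('x')(g, z) = Add(2, Mul(6, g)) (Function('x')(g, z) = Add(Add(Mul(6, g), 0), 2) = Add(Mul(6, g), 2) = Add(2, Mul(6, g)))
Function('f')(v) = Mul(Pow(Add(110, v), -1), Add(-65, v)) (Function('f')(v) = Mul(Add(v, -65), Pow(Add(v, Add(2, Mul(6, 18))), -1)) = Mul(Add(-65, v), Pow(Add(v, Add(2, 108)), -1)) = Mul(Add(-65, v), Pow(Add(v, 110), -1)) = Mul(Add(-65, v), Pow(Add(110, v), -1)) = Mul(Pow(Add(110, v), -1), Add(-65, v)))
Pow(Add(Pow(857, -1), Function('f')(56)), Rational(1, 2)) = Pow(Add(Pow(857, -1), Mul(Pow(Add(110, 56), -1), Add(-65, 56))), Rational(1, 2)) = Pow(Add(Rational(1, 857), Mul(Pow(166, -1), -9)), Rational(1, 2)) = Pow(Add(Rational(1, 857), Mul(Rational(1, 166), -9)), Rational(1, 2)) = Pow(Add(Rational(1, 857), Rational(-9, 166)), Rational(1, 2)) = Pow(Rational(-7547, 142262), Rational(1, 2)) = Mul(Rational(1, 142262), I, Pow(1073651314, Rational(1, 2)))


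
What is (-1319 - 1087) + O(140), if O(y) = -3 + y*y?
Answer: 17191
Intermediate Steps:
O(y) = -3 + y**2
(-1319 - 1087) + O(140) = (-1319 - 1087) + (-3 + 140**2) = -2406 + (-3 + 19600) = -2406 + 19597 = 17191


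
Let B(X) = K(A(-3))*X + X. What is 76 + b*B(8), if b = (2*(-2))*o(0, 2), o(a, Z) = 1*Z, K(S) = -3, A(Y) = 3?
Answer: 204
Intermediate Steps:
o(a, Z) = Z
b = -8 (b = (2*(-2))*2 = -4*2 = -8)
B(X) = -2*X (B(X) = -3*X + X = -2*X)
76 + b*B(8) = 76 - (-16)*8 = 76 - 8*(-16) = 76 + 128 = 204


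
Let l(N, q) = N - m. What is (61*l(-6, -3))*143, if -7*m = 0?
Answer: -52338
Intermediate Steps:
m = 0 (m = -⅐*0 = 0)
l(N, q) = N (l(N, q) = N - 1*0 = N + 0 = N)
(61*l(-6, -3))*143 = (61*(-6))*143 = -366*143 = -52338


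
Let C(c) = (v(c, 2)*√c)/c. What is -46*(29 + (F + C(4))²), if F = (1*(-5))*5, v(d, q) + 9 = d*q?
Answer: -62491/2 ≈ -31246.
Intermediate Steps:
v(d, q) = -9 + d*q
F = -25 (F = -5*5 = -25)
C(c) = (-9 + 2*c)/√c (C(c) = ((-9 + c*2)*√c)/c = ((-9 + 2*c)*√c)/c = (√c*(-9 + 2*c))/c = (-9 + 2*c)/√c)
-46*(29 + (F + C(4))²) = -46*(29 + (-25 + (-9 + 2*4)/√4)²) = -46*(29 + (-25 + (-9 + 8)/2)²) = -46*(29 + (-25 + (½)*(-1))²) = -46*(29 + (-25 - ½)²) = -46*(29 + (-51/2)²) = -46*(29 + 2601/4) = -46*2717/4 = -62491/2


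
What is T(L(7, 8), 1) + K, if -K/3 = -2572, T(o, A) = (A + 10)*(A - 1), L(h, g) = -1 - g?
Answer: 7716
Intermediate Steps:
T(o, A) = (-1 + A)*(10 + A) (T(o, A) = (10 + A)*(-1 + A) = (-1 + A)*(10 + A))
K = 7716 (K = -3*(-2572) = 7716)
T(L(7, 8), 1) + K = (-10 + 1² + 9*1) + 7716 = (-10 + 1 + 9) + 7716 = 0 + 7716 = 7716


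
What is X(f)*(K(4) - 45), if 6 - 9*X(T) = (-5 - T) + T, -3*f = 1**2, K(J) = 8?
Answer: -407/9 ≈ -45.222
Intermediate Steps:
f = -1/3 (f = -1/3*1**2 = -1/3*1 = -1/3 ≈ -0.33333)
X(T) = 11/9 (X(T) = 2/3 - ((-5 - T) + T)/9 = 2/3 - 1/9*(-5) = 2/3 + 5/9 = 11/9)
X(f)*(K(4) - 45) = 11*(8 - 45)/9 = (11/9)*(-37) = -407/9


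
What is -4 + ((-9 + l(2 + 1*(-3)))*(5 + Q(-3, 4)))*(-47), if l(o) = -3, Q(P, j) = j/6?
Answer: 3192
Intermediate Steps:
Q(P, j) = j/6 (Q(P, j) = j*(1/6) = j/6)
-4 + ((-9 + l(2 + 1*(-3)))*(5 + Q(-3, 4)))*(-47) = -4 + ((-9 - 3)*(5 + (1/6)*4))*(-47) = -4 - 12*(5 + 2/3)*(-47) = -4 - 12*17/3*(-47) = -4 - 68*(-47) = -4 + 3196 = 3192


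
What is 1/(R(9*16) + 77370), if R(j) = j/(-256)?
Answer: 16/1237911 ≈ 1.2925e-5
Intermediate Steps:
R(j) = -j/256 (R(j) = j*(-1/256) = -j/256)
1/(R(9*16) + 77370) = 1/(-9*16/256 + 77370) = 1/(-1/256*144 + 77370) = 1/(-9/16 + 77370) = 1/(1237911/16) = 16/1237911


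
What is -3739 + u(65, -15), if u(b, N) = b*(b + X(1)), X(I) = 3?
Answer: 681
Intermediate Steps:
u(b, N) = b*(3 + b) (u(b, N) = b*(b + 3) = b*(3 + b))
-3739 + u(65, -15) = -3739 + 65*(3 + 65) = -3739 + 65*68 = -3739 + 4420 = 681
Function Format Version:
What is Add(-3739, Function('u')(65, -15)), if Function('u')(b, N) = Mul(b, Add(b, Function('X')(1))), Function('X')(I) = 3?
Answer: 681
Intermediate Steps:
Function('u')(b, N) = Mul(b, Add(3, b)) (Function('u')(b, N) = Mul(b, Add(b, 3)) = Mul(b, Add(3, b)))
Add(-3739, Function('u')(65, -15)) = Add(-3739, Mul(65, Add(3, 65))) = Add(-3739, Mul(65, 68)) = Add(-3739, 4420) = 681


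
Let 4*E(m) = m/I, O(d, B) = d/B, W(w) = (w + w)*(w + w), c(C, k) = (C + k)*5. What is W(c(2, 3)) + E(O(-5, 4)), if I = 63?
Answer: 2519995/1008 ≈ 2500.0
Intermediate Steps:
c(C, k) = 5*C + 5*k
W(w) = 4*w² (W(w) = (2*w)*(2*w) = 4*w²)
E(m) = m/252 (E(m) = (m/63)/4 = m/252)
W(c(2, 3)) + E(O(-5, 4)) = 4*(5*2 + 5*3)² + (-5/4)/252 = 4*(10 + 15)² + (-5*¼)/252 = 4*25² + (1/252)*(-5/4) = 4*625 - 5/1008 = 2500 - 5/1008 = 2519995/1008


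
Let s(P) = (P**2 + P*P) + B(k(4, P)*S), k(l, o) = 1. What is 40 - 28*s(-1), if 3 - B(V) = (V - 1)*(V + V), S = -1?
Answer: 12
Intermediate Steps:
B(V) = 3 - 2*V*(-1 + V) (B(V) = 3 - (V - 1)*(V + V) = 3 - (-1 + V)*2*V = 3 - 2*V*(-1 + V))
s(P) = -1 + 2*P**2 (s(P) = (P**2 + P*P) + (3 - 2*1**2 + 2*(1*(-1))) = (P**2 + P**2) + (3 - 2*(-1)**2 + 2*(-1)) = 2*P**2 + (3 - 2*1 - 2) = 2*P**2 + (3 - 2 - 2) = 2*P**2 - 1 = -1 + 2*P**2)
40 - 28*s(-1) = 40 - 28*(-1 + 2*(-1)**2) = 40 - 28*(-1 + 2*1) = 40 - 28*(-1 + 2) = 40 - 28*1 = 40 - 28 = 12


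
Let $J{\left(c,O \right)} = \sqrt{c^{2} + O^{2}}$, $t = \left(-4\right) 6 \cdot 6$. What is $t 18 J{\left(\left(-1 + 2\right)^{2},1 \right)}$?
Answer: $- 2592 \sqrt{2} \approx -3665.6$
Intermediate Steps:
$t = -144$ ($t = \left(-24\right) 6 = -144$)
$J{\left(c,O \right)} = \sqrt{O^{2} + c^{2}}$
$t 18 J{\left(\left(-1 + 2\right)^{2},1 \right)} = \left(-144\right) 18 \sqrt{1^{2} + \left(\left(-1 + 2\right)^{2}\right)^{2}} = - 2592 \sqrt{1 + \left(1^{2}\right)^{2}} = - 2592 \sqrt{1 + 1^{2}} = - 2592 \sqrt{1 + 1} = - 2592 \sqrt{2}$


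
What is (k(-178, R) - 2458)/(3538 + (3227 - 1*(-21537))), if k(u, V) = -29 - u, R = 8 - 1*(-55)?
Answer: -2309/28302 ≈ -0.081584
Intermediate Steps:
R = 63 (R = 8 + 55 = 63)
(k(-178, R) - 2458)/(3538 + (3227 - 1*(-21537))) = ((-29 - 1*(-178)) - 2458)/(3538 + (3227 - 1*(-21537))) = ((-29 + 178) - 2458)/(3538 + (3227 + 21537)) = (149 - 2458)/(3538 + 24764) = -2309/28302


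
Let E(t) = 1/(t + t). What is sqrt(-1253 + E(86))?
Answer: I*sqrt(9267145)/86 ≈ 35.398*I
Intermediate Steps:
E(t) = 1/(2*t)
sqrt(-1253 + E(86)) = sqrt(-1253 + (1/2)/86) = sqrt(-1253 + (1/2)*(1/86)) = sqrt(-1253 + 1/172) = sqrt(-215515/172) = I*sqrt(9267145)/86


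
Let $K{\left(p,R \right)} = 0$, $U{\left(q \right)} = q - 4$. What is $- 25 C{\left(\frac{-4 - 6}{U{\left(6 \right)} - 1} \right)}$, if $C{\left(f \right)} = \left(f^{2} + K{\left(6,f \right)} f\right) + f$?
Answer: $-2250$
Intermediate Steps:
$U{\left(q \right)} = -4 + q$ ($U{\left(q \right)} = q - 4 = -4 + q$)
$C{\left(f \right)} = f + f^{2}$ ($C{\left(f \right)} = \left(f^{2} + 0 f\right) + f = \left(f^{2} + 0\right) + f = f^{2} + f = f + f^{2}$)
$- 25 C{\left(\frac{-4 - 6}{U{\left(6 \right)} - 1} \right)} = - 25 \frac{-4 - 6}{\left(-4 + 6\right) - 1} \left(1 + \frac{-4 - 6}{\left(-4 + 6\right) - 1}\right) = - 25 - \frac{10}{2 - 1} \left(1 - \frac{10}{2 - 1}\right) = - 25 - \frac{10}{1} \left(1 - \frac{10}{1}\right) = - 25 \left(-10\right) 1 \left(1 - 10\right) = - 25 \left(- 10 \left(1 - 10\right)\right) = - 25 \left(\left(-10\right) \left(-9\right)\right) = \left(-25\right) 90 = -2250$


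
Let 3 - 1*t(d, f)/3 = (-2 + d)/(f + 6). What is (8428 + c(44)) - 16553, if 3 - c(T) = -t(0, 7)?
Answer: -105463/13 ≈ -8112.5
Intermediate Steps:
t(d, f) = 9 - 3*(-2 + d)/(6 + f) (t(d, f) = 9 - 3*(-2 + d)/(f + 6) = 9 - 3*(-2 + d)/(6 + f))
c(T) = 162/13 (c(T) = 3 - (-1)*3*(20 - 1*0 + 3*7)/(6 + 7) = 3 - (-1)*3*(20 + 0 + 21)/13 = 3 - (-1)*3*(1/13)*41 = 3 - (-1)*123/13 = 3 - 1*(-123/13) = 3 + 123/13 = 162/13)
(8428 + c(44)) - 16553 = (8428 + 162/13) - 16553 = 109726/13 - 16553 = -105463/13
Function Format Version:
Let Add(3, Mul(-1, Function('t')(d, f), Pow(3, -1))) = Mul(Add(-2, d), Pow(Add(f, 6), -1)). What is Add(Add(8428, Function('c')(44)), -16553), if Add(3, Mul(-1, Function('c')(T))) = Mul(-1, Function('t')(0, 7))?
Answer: Rational(-105463, 13) ≈ -8112.5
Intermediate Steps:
Function('t')(d, f) = Add(9, Mul(-3, Pow(Add(6, f), -1), Add(-2, d))) (Function('t')(d, f) = Add(9, Mul(-3, Mul(Add(-2, d), Pow(Add(f, 6), -1)))) = Add(9, Mul(-3, Mul(Add(-2, d), Pow(Add(6, f), -1)))) = Add(9, Mul(-3, Mul(Pow(Add(6, f), -1), Add(-2, d)))) = Add(9, Mul(-3, Pow(Add(6, f), -1), Add(-2, d))))
Function('c')(T) = Rational(162, 13) (Function('c')(T) = Add(3, Mul(-1, Mul(-1, Mul(3, Pow(Add(6, 7), -1), Add(20, Mul(-1, 0), Mul(3, 7)))))) = Add(3, Mul(-1, Mul(-1, Mul(3, Pow(13, -1), Add(20, 0, 21))))) = Add(3, Mul(-1, Mul(-1, Mul(3, Rational(1, 13), 41)))) = Add(3, Mul(-1, Mul(-1, Rational(123, 13)))) = Add(3, Mul(-1, Rational(-123, 13))) = Add(3, Rational(123, 13)) = Rational(162, 13))
Add(Add(8428, Function('c')(44)), -16553) = Add(Add(8428, Rational(162, 13)), -16553) = Add(Rational(109726, 13), -16553) = Rational(-105463, 13)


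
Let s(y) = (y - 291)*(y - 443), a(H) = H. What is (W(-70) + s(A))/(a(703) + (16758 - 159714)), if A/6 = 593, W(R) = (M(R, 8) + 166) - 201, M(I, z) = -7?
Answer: -10176663/142253 ≈ -71.539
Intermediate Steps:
W(R) = -42 (W(R) = (-7 + 166) - 201 = 159 - 201 = -42)
A = 3558 (A = 6*593 = 3558)
s(y) = (-443 + y)*(-291 + y) (s(y) = (-291 + y)*(-443 + y) = (-443 + y)*(-291 + y))
(W(-70) + s(A))/(a(703) + (16758 - 159714)) = (-42 + (128913 + 3558**2 - 734*3558))/(703 + (16758 - 159714)) = (-42 + (128913 + 12659364 - 2611572))/(703 - 142956) = (-42 + 10176705)/(-142253) = 10176663*(-1/142253) = -10176663/142253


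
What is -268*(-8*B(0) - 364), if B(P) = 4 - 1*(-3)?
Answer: 112560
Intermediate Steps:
B(P) = 7 (B(P) = 4 + 3 = 7)
-268*(-8*B(0) - 364) = -268*(-8*7 - 364) = -268*(-56 - 364) = -268*(-420) = 112560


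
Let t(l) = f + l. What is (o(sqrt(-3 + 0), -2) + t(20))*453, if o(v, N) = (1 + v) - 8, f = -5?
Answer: 3624 + 453*I*sqrt(3) ≈ 3624.0 + 784.62*I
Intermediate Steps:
t(l) = -5 + l
o(v, N) = -7 + v
(o(sqrt(-3 + 0), -2) + t(20))*453 = ((-7 + sqrt(-3 + 0)) + (-5 + 20))*453 = ((-7 + sqrt(-3)) + 15)*453 = ((-7 + I*sqrt(3)) + 15)*453 = (8 + I*sqrt(3))*453 = 3624 + 453*I*sqrt(3)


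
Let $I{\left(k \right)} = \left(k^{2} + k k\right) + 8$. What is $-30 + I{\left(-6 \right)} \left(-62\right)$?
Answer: $-4990$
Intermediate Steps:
$I{\left(k \right)} = 8 + 2 k^{2}$ ($I{\left(k \right)} = \left(k^{2} + k^{2}\right) + 8 = 2 k^{2} + 8 = 8 + 2 k^{2}$)
$-30 + I{\left(-6 \right)} \left(-62\right) = -30 + \left(8 + 2 \left(-6\right)^{2}\right) \left(-62\right) = -30 + \left(8 + 2 \cdot 36\right) \left(-62\right) = -30 + \left(8 + 72\right) \left(-62\right) = -30 + 80 \left(-62\right) = -30 - 4960 = -4990$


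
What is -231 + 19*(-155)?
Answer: -3176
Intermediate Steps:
-231 + 19*(-155) = -231 - 2945 = -3176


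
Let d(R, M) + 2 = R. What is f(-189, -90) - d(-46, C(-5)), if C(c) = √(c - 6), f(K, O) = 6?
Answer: 54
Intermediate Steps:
C(c) = √(-6 + c)
d(R, M) = -2 + R
f(-189, -90) - d(-46, C(-5)) = 6 - (-2 - 46) = 6 - 1*(-48) = 6 + 48 = 54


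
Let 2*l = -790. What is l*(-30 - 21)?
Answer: 20145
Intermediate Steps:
l = -395 (l = (1/2)*(-790) = -395)
l*(-30 - 21) = -395*(-30 - 21) = -395*(-51) = 20145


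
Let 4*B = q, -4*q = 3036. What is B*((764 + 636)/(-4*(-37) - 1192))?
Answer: 44275/174 ≈ 254.45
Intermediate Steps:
q = -759 (q = -¼*3036 = -759)
B = -759/4 (B = (¼)*(-759) = -759/4 ≈ -189.75)
B*((764 + 636)/(-4*(-37) - 1192)) = -759*(764 + 636)/(4*(-4*(-37) - 1192)) = -265650/(148 - 1192) = -265650/(-1044) = -265650*(-1)/1044 = -759/4*(-350/261) = 44275/174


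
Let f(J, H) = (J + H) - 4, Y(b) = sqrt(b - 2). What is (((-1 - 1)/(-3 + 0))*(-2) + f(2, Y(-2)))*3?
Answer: -10 + 6*I ≈ -10.0 + 6.0*I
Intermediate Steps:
Y(b) = sqrt(-2 + b)
f(J, H) = -4 + H + J (f(J, H) = (H + J) - 4 = -4 + H + J)
(((-1 - 1)/(-3 + 0))*(-2) + f(2, Y(-2)))*3 = (((-1 - 1)/(-3 + 0))*(-2) + (-4 + sqrt(-2 - 2) + 2))*3 = (-2/(-3)*(-2) + (-4 + sqrt(-4) + 2))*3 = (-2*(-1/3)*(-2) + (-4 + 2*I + 2))*3 = ((2/3)*(-2) + (-2 + 2*I))*3 = (-4/3 + (-2 + 2*I))*3 = (-10/3 + 2*I)*3 = -10 + 6*I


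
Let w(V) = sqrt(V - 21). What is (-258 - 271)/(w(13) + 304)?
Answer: -20102/11553 + 529*I*sqrt(2)/46212 ≈ -1.74 + 0.016189*I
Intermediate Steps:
w(V) = sqrt(-21 + V)
(-258 - 271)/(w(13) + 304) = (-258 - 271)/(sqrt(-21 + 13) + 304) = -529/(sqrt(-8) + 304) = -529/(2*I*sqrt(2) + 304) = -529/(304 + 2*I*sqrt(2))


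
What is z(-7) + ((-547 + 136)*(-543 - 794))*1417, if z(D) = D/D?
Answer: 778651420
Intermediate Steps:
z(D) = 1
z(-7) + ((-547 + 136)*(-543 - 794))*1417 = 1 + ((-547 + 136)*(-543 - 794))*1417 = 1 - 411*(-1337)*1417 = 1 + 549507*1417 = 1 + 778651419 = 778651420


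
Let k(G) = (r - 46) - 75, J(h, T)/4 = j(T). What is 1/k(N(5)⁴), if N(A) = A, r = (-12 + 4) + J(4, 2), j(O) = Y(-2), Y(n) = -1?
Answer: -1/133 ≈ -0.0075188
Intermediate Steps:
j(O) = -1
J(h, T) = -4 (J(h, T) = 4*(-1) = -4)
r = -12 (r = (-12 + 4) - 4 = -8 - 4 = -12)
k(G) = -133 (k(G) = (-12 - 46) - 75 = -58 - 75 = -133)
1/k(N(5)⁴) = 1/(-133) = -1/133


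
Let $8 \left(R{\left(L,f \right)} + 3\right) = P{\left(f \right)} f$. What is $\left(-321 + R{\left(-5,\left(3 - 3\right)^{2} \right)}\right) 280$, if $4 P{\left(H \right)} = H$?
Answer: $-90720$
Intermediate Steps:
$P{\left(H \right)} = \frac{H}{4}$
$R{\left(L,f \right)} = -3 + \frac{f^{2}}{32}$ ($R{\left(L,f \right)} = -3 + \frac{\frac{f}{4} f}{8} = -3 + \frac{\frac{1}{4} f^{2}}{8} = -3 + \frac{f^{2}}{32}$)
$\left(-321 + R{\left(-5,\left(3 - 3\right)^{2} \right)}\right) 280 = \left(-321 - \left(3 - \frac{\left(\left(3 - 3\right)^{2}\right)^{2}}{32}\right)\right) 280 = \left(-321 - \left(3 - \frac{\left(0^{2}\right)^{2}}{32}\right)\right) 280 = \left(-321 - \left(3 - \frac{0^{2}}{32}\right)\right) 280 = \left(-321 + \left(-3 + \frac{1}{32} \cdot 0\right)\right) 280 = \left(-321 + \left(-3 + 0\right)\right) 280 = \left(-321 - 3\right) 280 = \left(-324\right) 280 = -90720$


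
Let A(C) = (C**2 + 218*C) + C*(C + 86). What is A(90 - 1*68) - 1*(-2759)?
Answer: 10415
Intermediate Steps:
A(C) = C**2 + 218*C + C*(86 + C) (A(C) = (C**2 + 218*C) + C*(86 + C) = C**2 + 218*C + C*(86 + C))
A(90 - 1*68) - 1*(-2759) = 2*(90 - 1*68)*(152 + (90 - 1*68)) - 1*(-2759) = 2*(90 - 68)*(152 + (90 - 68)) + 2759 = 2*22*(152 + 22) + 2759 = 2*22*174 + 2759 = 7656 + 2759 = 10415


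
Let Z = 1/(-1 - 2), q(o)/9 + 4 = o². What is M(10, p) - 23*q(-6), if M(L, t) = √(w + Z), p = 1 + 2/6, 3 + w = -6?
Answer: -6624 + 2*I*√21/3 ≈ -6624.0 + 3.055*I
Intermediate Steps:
w = -9 (w = -3 - 6 = -9)
q(o) = -36 + 9*o²
Z = -⅓ (Z = 1/(-3) = -⅓ ≈ -0.33333)
p = 4/3 (p = 1 + 2*(⅙) = 1 + ⅓ = 4/3 ≈ 1.3333)
M(L, t) = 2*I*√21/3 (M(L, t) = √(-9 - ⅓) = √(-28/3) = 2*I*√21/3)
M(10, p) - 23*q(-6) = 2*I*√21/3 - 23*(-36 + 9*(-6)²) = 2*I*√21/3 - 23*(-36 + 9*36) = 2*I*√21/3 - 23*(-36 + 324) = 2*I*√21/3 - 23*288 = 2*I*√21/3 - 6624 = -6624 + 2*I*√21/3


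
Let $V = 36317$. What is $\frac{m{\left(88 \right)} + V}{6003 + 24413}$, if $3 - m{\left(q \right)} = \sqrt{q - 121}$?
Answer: $\frac{2270}{1901} - \frac{i \sqrt{33}}{30416} \approx 1.1941 - 0.00018887 i$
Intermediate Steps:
$m{\left(q \right)} = 3 - \sqrt{-121 + q}$ ($m{\left(q \right)} = 3 - \sqrt{q - 121} = 3 - \sqrt{-121 + q}$)
$\frac{m{\left(88 \right)} + V}{6003 + 24413} = \frac{\left(3 - \sqrt{-121 + 88}\right) + 36317}{6003 + 24413} = \frac{\left(3 - \sqrt{-33}\right) + 36317}{30416} = \left(\left(3 - i \sqrt{33}\right) + 36317\right) \frac{1}{30416} = \left(36320 - i \sqrt{33}\right) \frac{1}{30416} = \frac{2270}{1901} - \frac{i \sqrt{33}}{30416}$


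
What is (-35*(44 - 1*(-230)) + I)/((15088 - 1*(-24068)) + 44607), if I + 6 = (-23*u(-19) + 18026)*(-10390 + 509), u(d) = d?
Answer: -182442499/83763 ≈ -2178.1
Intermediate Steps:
I = -182432909 (I = -6 + (-23*(-19) + 18026)*(-10390 + 509) = -6 + (437 + 18026)*(-9881) = -6 + 18463*(-9881) = -6 - 182432903 = -182432909)
(-35*(44 - 1*(-230)) + I)/((15088 - 1*(-24068)) + 44607) = (-35*(44 - 1*(-230)) - 182432909)/((15088 - 1*(-24068)) + 44607) = (-35*(44 + 230) - 182432909)/((15088 + 24068) + 44607) = (-35*274 - 182432909)/(39156 + 44607) = (-9590 - 182432909)/83763 = -182442499*1/83763 = -182442499/83763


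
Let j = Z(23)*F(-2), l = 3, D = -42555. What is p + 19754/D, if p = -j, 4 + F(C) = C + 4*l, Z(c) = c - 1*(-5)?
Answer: -7168994/42555 ≈ -168.46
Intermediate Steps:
Z(c) = 5 + c (Z(c) = c + 5 = 5 + c)
F(C) = 8 + C (F(C) = -4 + (C + 4*3) = -4 + (C + 12) = -4 + (12 + C) = 8 + C)
j = 168 (j = (5 + 23)*(8 - 2) = 28*6 = 168)
p = -168 (p = -1*168 = -168)
p + 19754/D = -168 + 19754/(-42555) = -168 + 19754*(-1/42555) = -168 - 19754/42555 = -7168994/42555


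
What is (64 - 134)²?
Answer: 4900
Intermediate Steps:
(64 - 134)² = (-70)² = 4900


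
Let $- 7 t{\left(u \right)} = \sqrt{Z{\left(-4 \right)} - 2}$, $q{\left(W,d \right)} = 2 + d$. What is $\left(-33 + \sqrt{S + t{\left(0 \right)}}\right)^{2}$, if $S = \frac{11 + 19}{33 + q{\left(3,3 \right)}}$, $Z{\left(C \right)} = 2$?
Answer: $\frac{\left(627 - \sqrt{285}\right)^{2}}{361} \approx 1031.1$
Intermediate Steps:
$t{\left(u \right)} = 0$ ($t{\left(u \right)} = - \frac{\sqrt{2 - 2}}{7} = - \frac{\sqrt{0}}{7} = \left(- \frac{1}{7}\right) 0 = 0$)
$S = \frac{15}{19}$ ($S = \frac{11 + 19}{33 + \left(2 + 3\right)} = \frac{30}{33 + 5} = \frac{30}{38} = 30 \cdot \frac{1}{38} = \frac{15}{19} \approx 0.78947$)
$\left(-33 + \sqrt{S + t{\left(0 \right)}}\right)^{2} = \left(-33 + \sqrt{\frac{15}{19} + 0}\right)^{2} = \left(-33 + \sqrt{\frac{15}{19}}\right)^{2} = \left(-33 + \frac{\sqrt{285}}{19}\right)^{2}$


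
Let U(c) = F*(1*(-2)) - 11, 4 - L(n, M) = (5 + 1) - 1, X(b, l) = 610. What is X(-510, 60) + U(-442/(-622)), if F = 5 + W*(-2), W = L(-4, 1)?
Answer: 585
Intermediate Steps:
L(n, M) = -1 (L(n, M) = 4 - ((5 + 1) - 1) = 4 - (6 - 1) = 4 - 1*5 = 4 - 5 = -1)
W = -1
F = 7 (F = 5 - 1*(-2) = 5 + 2 = 7)
U(c) = -25 (U(c) = 7*(1*(-2)) - 11 = 7*(-2) - 11 = -14 - 11 = -25)
X(-510, 60) + U(-442/(-622)) = 610 - 25 = 585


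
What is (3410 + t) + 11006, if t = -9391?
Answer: 5025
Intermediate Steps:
(3410 + t) + 11006 = (3410 - 9391) + 11006 = -5981 + 11006 = 5025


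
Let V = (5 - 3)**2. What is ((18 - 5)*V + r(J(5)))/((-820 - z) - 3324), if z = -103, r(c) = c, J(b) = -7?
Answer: -5/449 ≈ -0.011136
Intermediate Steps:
V = 4 (V = 2**2 = 4)
((18 - 5)*V + r(J(5)))/((-820 - z) - 3324) = ((18 - 5)*4 - 7)/((-820 - 1*(-103)) - 3324) = (13*4 - 7)/((-820 + 103) - 3324) = (52 - 7)/(-717 - 3324) = 45/(-4041) = 45*(-1/4041) = -5/449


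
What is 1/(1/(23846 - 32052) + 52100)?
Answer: 8206/427532599 ≈ 1.9194e-5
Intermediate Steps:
1/(1/(23846 - 32052) + 52100) = 1/(1/(-8206) + 52100) = 1/(-1/8206 + 52100) = 1/(427532599/8206) = 8206/427532599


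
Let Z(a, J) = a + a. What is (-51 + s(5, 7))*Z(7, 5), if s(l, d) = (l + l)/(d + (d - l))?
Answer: -6286/9 ≈ -698.44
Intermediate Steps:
Z(a, J) = 2*a
s(l, d) = 2*l/(-l + 2*d) (s(l, d) = (2*l)/(-l + 2*d) = 2*l/(-l + 2*d))
(-51 + s(5, 7))*Z(7, 5) = (-51 + 2*5/(-1*5 + 2*7))*(2*7) = (-51 + 2*5/(-5 + 14))*14 = (-51 + 2*5/9)*14 = (-51 + 2*5*(⅑))*14 = (-51 + 10/9)*14 = -449/9*14 = -6286/9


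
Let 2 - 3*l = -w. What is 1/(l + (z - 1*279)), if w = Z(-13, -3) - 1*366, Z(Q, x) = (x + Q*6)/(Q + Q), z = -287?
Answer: -78/53531 ≈ -0.0014571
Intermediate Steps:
Z(Q, x) = (x + 6*Q)/(2*Q) (Z(Q, x) = (x + 6*Q)/((2*Q)) = (x + 6*Q)*(1/(2*Q)) = (x + 6*Q)/(2*Q))
w = -9435/26 (w = (3 + (½)*(-3)/(-13)) - 1*366 = (3 + (½)*(-3)*(-1/13)) - 366 = (3 + 3/26) - 366 = 81/26 - 366 = -9435/26 ≈ -362.88)
l = -9383/78 (l = ⅔ - (-1)*(-9435)/(3*26) = ⅔ - ⅓*9435/26 = ⅔ - 3145/26 = -9383/78 ≈ -120.29)
1/(l + (z - 1*279)) = 1/(-9383/78 + (-287 - 1*279)) = 1/(-9383/78 + (-287 - 279)) = 1/(-9383/78 - 566) = 1/(-53531/78) = -78/53531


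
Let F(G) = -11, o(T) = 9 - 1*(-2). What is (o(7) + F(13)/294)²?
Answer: 10387729/86436 ≈ 120.18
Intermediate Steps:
o(T) = 11 (o(T) = 9 + 2 = 11)
(o(7) + F(13)/294)² = (11 - 11/294)² = (3223/294)² = 10387729/86436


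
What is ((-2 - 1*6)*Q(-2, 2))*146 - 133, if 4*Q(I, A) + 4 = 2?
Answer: 451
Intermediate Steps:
Q(I, A) = -1/2 (Q(I, A) = -1 + (1/4)*2 = -1 + 1/2 = -1/2)
((-2 - 1*6)*Q(-2, 2))*146 - 133 = ((-2 - 1*6)*(-1/2))*146 - 133 = ((-2 - 6)*(-1/2))*146 - 133 = -8*(-1/2)*146 - 133 = 4*146 - 133 = 584 - 133 = 451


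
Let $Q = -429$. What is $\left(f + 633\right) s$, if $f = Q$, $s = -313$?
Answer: $-63852$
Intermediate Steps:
$f = -429$
$\left(f + 633\right) s = \left(-429 + 633\right) \left(-313\right) = 204 \left(-313\right) = -63852$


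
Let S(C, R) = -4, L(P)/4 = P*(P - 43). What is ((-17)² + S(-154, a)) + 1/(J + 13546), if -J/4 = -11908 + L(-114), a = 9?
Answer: 64179149/225190 ≈ 285.00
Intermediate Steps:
L(P) = 4*P*(-43 + P) (L(P) = 4*(P*(P - 43)) = 4*(P*(-43 + P)) = 4*P*(-43 + P))
J = -238736 (J = -4*(-11908 + 4*(-114)*(-43 - 114)) = -4*(-11908 + 4*(-114)*(-157)) = -4*(-11908 + 71592) = -4*59684 = -238736)
((-17)² + S(-154, a)) + 1/(J + 13546) = ((-17)² - 4) + 1/(-238736 + 13546) = (289 - 4) + 1/(-225190) = 285 - 1/225190 = 64179149/225190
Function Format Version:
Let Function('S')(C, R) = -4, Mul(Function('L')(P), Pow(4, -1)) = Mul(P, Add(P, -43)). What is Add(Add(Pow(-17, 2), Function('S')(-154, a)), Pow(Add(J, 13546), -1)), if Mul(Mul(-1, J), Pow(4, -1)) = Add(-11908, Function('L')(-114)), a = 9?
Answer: Rational(64179149, 225190) ≈ 285.00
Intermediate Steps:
Function('L')(P) = Mul(4, P, Add(-43, P)) (Function('L')(P) = Mul(4, Mul(P, Add(P, -43))) = Mul(4, Mul(P, Add(-43, P))) = Mul(4, P, Add(-43, P)))
J = -238736 (J = Mul(-4, Add(-11908, Mul(4, -114, Add(-43, -114)))) = Mul(-4, Add(-11908, Mul(4, -114, -157))) = Mul(-4, Add(-11908, 71592)) = Mul(-4, 59684) = -238736)
Add(Add(Pow(-17, 2), Function('S')(-154, a)), Pow(Add(J, 13546), -1)) = Add(Add(Pow(-17, 2), -4), Pow(Add(-238736, 13546), -1)) = Add(Add(289, -4), Pow(-225190, -1)) = Add(285, Rational(-1, 225190)) = Rational(64179149, 225190)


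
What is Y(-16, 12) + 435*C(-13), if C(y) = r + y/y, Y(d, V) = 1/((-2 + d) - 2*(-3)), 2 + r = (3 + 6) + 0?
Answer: 41759/12 ≈ 3479.9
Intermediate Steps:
r = 7 (r = -2 + ((3 + 6) + 0) = -2 + (9 + 0) = -2 + 9 = 7)
Y(d, V) = 1/(4 + d) (Y(d, V) = 1/((-2 + d) + 6) = 1/(4 + d))
C(y) = 8 (C(y) = 7 + y/y = 7 + 1 = 8)
Y(-16, 12) + 435*C(-13) = 1/(4 - 16) + 435*8 = 1/(-12) + 3480 = -1/12 + 3480 = 41759/12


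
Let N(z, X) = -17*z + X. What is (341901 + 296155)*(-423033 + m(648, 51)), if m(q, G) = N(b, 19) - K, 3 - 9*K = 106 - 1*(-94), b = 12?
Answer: -2430205360840/9 ≈ -2.7002e+11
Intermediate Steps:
N(z, X) = X - 17*z
K = -197/9 (K = 1/3 - (106 - 1*(-94))/9 = 1/3 - (106 + 94)/9 = 1/3 - 1/9*200 = 1/3 - 200/9 = -197/9 ≈ -21.889)
m(q, G) = -1468/9 (m(q, G) = (19 - 17*12) - 1*(-197/9) = (19 - 204) + 197/9 = -185 + 197/9 = -1468/9)
(341901 + 296155)*(-423033 + m(648, 51)) = (341901 + 296155)*(-423033 - 1468/9) = 638056*(-3808765/9) = -2430205360840/9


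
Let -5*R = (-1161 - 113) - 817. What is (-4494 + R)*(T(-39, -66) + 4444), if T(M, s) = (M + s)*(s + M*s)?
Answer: 5276041584/5 ≈ 1.0552e+9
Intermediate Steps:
R = 2091/5 (R = -((-1161 - 113) - 817)/5 = -(-1274 - 817)/5 = -⅕*(-2091) = 2091/5 ≈ 418.20)
(-4494 + R)*(T(-39, -66) + 4444) = (-4494 + 2091/5)*(-66*(-39 - 66 + (-39)² - 39*(-66)) + 4444) = -20379*(-66*(-39 - 66 + 1521 + 2574) + 4444)/5 = -20379*(-66*3990 + 4444)/5 = -20379*(-263340 + 4444)/5 = -20379/5*(-258896) = 5276041584/5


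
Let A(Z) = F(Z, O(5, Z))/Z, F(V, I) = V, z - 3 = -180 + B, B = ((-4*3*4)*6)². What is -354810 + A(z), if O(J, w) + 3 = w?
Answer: -354809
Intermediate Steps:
O(J, w) = -3 + w
B = 82944 (B = (-12*4*6)² = (-48*6)² = (-288)² = 82944)
z = 82767 (z = 3 + (-180 + 82944) = 3 + 82764 = 82767)
A(Z) = 1 (A(Z) = Z/Z = 1)
-354810 + A(z) = -354810 + 1 = -354809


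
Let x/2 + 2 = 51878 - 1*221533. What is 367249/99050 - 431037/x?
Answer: 41826735509/8402262925 ≈ 4.9780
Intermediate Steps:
x = -339314 (x = -4 + 2*(51878 - 1*221533) = -4 + 2*(51878 - 221533) = -4 + 2*(-169655) = -4 - 339310 = -339314)
367249/99050 - 431037/x = 367249/99050 - 431037/(-339314) = 367249*(1/99050) - 431037*(-1/339314) = 367249/99050 + 431037/339314 = 41826735509/8402262925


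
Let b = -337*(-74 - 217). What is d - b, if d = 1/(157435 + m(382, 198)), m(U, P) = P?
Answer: -15458595410/157633 ≈ -98067.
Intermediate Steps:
b = 98067 (b = -337*(-291) = 98067)
d = 1/157633 (d = 1/(157435 + 198) = 1/157633 ≈ 6.3438e-6)
d - b = 1/157633 - 1*98067 = 1/157633 - 98067 = -15458595410/157633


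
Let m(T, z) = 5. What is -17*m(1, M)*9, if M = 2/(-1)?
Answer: -765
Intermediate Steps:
M = -2 (M = 2*(-1) = -2)
-17*m(1, M)*9 = -17*5*9 = -85*9 = -765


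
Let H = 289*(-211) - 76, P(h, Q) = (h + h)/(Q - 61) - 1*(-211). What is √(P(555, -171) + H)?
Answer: I*√204695311/58 ≈ 246.68*I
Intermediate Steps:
P(h, Q) = 211 + 2*h/(-61 + Q) (P(h, Q) = (2*h)/(-61 + Q) + 211 = 2*h/(-61 + Q) + 211 = 211 + 2*h/(-61 + Q))
H = -61055 (H = -60979 - 76 = -61055)
√(P(555, -171) + H) = √((-12871 + 2*555 + 211*(-171))/(-61 - 171) - 61055) = √((-12871 + 1110 - 36081)/(-232) - 61055) = √(-1/232*(-47842) - 61055) = √(23921/116 - 61055) = √(-7058459/116) = I*√204695311/58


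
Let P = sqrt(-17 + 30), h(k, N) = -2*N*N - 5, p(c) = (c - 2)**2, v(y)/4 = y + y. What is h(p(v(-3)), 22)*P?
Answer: -973*sqrt(13) ≈ -3508.2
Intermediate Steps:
v(y) = 8*y (v(y) = 4*(y + y) = 4*(2*y) = 8*y)
p(c) = (-2 + c)**2
h(k, N) = -5 - 2*N**2 (h(k, N) = -2*N**2 - 5 = -5 - 2*N**2)
P = sqrt(13) ≈ 3.6056
h(p(v(-3)), 22)*P = (-5 - 2*22**2)*sqrt(13) = (-5 - 2*484)*sqrt(13) = (-5 - 968)*sqrt(13) = -973*sqrt(13)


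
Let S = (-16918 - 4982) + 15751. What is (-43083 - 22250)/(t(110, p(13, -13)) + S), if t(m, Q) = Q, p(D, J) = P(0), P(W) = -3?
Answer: 65333/6152 ≈ 10.620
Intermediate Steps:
p(D, J) = -3
S = -6149 (S = -21900 + 15751 = -6149)
(-43083 - 22250)/(t(110, p(13, -13)) + S) = (-43083 - 22250)/(-3 - 6149) = -65333/(-6152) = -65333*(-1/6152) = 65333/6152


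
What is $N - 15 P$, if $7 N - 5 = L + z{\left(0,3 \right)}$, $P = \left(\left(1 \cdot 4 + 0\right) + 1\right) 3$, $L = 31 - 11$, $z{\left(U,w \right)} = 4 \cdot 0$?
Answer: $- \frac{1550}{7} \approx -221.43$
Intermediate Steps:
$z{\left(U,w \right)} = 0$
$L = 20$ ($L = 31 - 11 = 20$)
$P = 15$ ($P = \left(\left(4 + 0\right) + 1\right) 3 = \left(4 + 1\right) 3 = 5 \cdot 3 = 15$)
$N = \frac{25}{7}$ ($N = \frac{5}{7} + \frac{20 + 0}{7} = \frac{5}{7} + \frac{1}{7} \cdot 20 = \frac{5}{7} + \frac{20}{7} = \frac{25}{7} \approx 3.5714$)
$N - 15 P = \frac{25}{7} - 225 = - \frac{1550}{7}$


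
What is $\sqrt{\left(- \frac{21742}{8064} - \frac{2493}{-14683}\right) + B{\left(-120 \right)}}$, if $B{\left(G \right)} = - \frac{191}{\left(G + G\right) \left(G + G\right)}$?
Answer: $\frac{i \sqrt{31413948910699}}{3523920} \approx 1.5905 i$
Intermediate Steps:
$B{\left(G \right)} = - \frac{191}{4 G^{2}}$ ($B{\left(G \right)} = - \frac{191}{2 G 2 G} = - \frac{191}{4 G^{2}}$)
$\sqrt{\left(- \frac{21742}{8064} - \frac{2493}{-14683}\right) + B{\left(-120 \right)}} = \sqrt{\left(- \frac{21742}{8064} - \frac{2493}{-14683}\right) - \frac{191}{4 \cdot 14400}} = \sqrt{\left(\left(-21742\right) \frac{1}{8064} - - \frac{2493}{14683}\right) - \frac{191}{57600}} = \sqrt{\left(- \frac{1553}{576} + \frac{2493}{14683}\right) - \frac{191}{57600}} = \sqrt{- \frac{21366731}{8457408} - \frac{191}{57600}} = \sqrt{- \frac{2139477553}{845740800}} = \frac{i \sqrt{31413948910699}}{3523920}$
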